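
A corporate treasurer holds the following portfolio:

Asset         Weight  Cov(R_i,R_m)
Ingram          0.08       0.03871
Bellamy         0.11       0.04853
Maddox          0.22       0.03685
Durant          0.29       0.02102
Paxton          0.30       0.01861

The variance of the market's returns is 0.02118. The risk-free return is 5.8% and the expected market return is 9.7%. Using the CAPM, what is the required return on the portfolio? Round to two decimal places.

β_Ingram = 0.03871 / 0.02118 = 1.8277
β_Bellamy = 0.04853 / 0.02118 = 2.2913
β_Maddox = 0.03685 / 0.02118 = 1.7398
β_Durant = 0.02102 / 0.02118 = 0.9924
β_Paxton = 0.01861 / 0.02118 = 0.8787
β_P = Σ w_i β_i = 0.08×1.8277 + 0.11×2.2913 + 0.22×1.7398 + 0.29×0.9924 + 0.30×0.8787 = 1.3324
MRP = 9.7% − 5.8% = 3.90%
E(R_P) = R_f + β_P × MRP = 5.8% + 1.3324 × 3.9% = 11.00%

11.00%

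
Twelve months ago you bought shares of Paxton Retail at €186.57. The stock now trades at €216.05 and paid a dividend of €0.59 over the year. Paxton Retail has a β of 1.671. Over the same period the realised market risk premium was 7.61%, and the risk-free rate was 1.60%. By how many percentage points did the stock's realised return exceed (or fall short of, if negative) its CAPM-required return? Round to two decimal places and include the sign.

+1.80%

Realised HPR = (P1 + D1 − P0) / P0 = (216.05 + 0.59 − 186.57) / 186.57 = 30.07 / 186.57 = 16.1173%
CAPM required = R_f + β·MRP = 1.60% + 1.671 × 7.61% = 14.31631%
α = realised − required = 16.1173% − 14.31631% = +1.80%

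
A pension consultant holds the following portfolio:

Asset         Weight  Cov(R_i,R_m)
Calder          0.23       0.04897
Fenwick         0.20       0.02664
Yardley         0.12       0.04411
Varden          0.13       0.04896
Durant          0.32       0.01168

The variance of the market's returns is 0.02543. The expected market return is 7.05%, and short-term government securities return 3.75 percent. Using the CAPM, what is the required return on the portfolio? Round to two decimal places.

7.90%

β_Calder = 0.04897 / 0.02543 = 1.9257
β_Fenwick = 0.02664 / 0.02543 = 1.0476
β_Yardley = 0.04411 / 0.02543 = 1.7346
β_Varden = 0.04896 / 0.02543 = 1.9253
β_Durant = 0.01168 / 0.02543 = 0.4593
β_P = Σ w_i β_i = 0.23×1.9257 + 0.20×1.0476 + 0.12×1.7346 + 0.13×1.9253 + 0.32×0.4593 = 1.2578
MRP = 7.05% − 3.75% = 3.30%
E(R_P) = R_f + β_P × MRP = 3.75% + 1.2578 × 3.30% = 7.90%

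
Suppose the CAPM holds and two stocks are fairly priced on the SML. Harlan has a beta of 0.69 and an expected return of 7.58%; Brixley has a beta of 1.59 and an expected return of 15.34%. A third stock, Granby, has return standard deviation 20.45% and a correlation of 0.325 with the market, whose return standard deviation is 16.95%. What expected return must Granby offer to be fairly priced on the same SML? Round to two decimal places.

5.01%

MRP = (15.34% − 7.58%) / (1.59 − 0.69) = 8.6222%
R_f = 7.58% − 0.69 × 8.6222% = 1.6307%
β_Granby = ρ·σ_i/σ_m = 0.325 × 20.45 / 16.95 = 0.3921
E(R_Granby) = R_f + β × MRP = 1.6307% + 0.3921 × 8.6222% = 5.01%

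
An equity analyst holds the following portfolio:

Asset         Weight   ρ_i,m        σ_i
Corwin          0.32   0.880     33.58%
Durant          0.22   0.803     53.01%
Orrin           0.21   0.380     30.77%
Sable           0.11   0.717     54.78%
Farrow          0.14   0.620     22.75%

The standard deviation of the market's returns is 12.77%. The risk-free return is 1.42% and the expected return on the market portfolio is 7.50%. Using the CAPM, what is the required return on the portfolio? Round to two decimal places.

14.55%

β_Corwin = 0.880 × 33.58% / 12.77% = 2.3140
β_Durant = 0.803 × 53.01% / 12.77% = 3.3334
β_Orrin = 0.380 × 30.77% / 12.77% = 0.9156
β_Sable = 0.717 × 54.78% / 12.77% = 3.0757
β_Farrow = 0.620 × 22.75% / 12.77% = 1.1045
β_P = Σ w_i β_i = 0.32×2.3140 + 0.22×3.3334 + 0.21×0.9156 + 0.11×3.0757 + 0.14×1.1045 = 2.1591
MRP = 7.50% − 1.42% = 6.08%
E(R_P) = R_f + β_P × MRP = 1.42% + 2.1591 × 6.08% = 14.55%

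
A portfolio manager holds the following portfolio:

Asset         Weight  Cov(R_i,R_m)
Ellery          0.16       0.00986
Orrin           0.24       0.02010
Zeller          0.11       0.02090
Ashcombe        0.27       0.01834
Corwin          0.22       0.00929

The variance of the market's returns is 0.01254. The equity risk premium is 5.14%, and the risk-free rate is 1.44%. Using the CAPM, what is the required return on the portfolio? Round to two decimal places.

β_Ellery = 0.00986 / 0.01254 = 0.7863
β_Orrin = 0.02010 / 0.01254 = 1.6029
β_Zeller = 0.02090 / 0.01254 = 1.6667
β_Ashcombe = 0.01834 / 0.01254 = 1.4625
β_Corwin = 0.00929 / 0.01254 = 0.7408
β_P = Σ w_i β_i = 0.16×0.7863 + 0.24×1.6029 + 0.11×1.6667 + 0.27×1.4625 + 0.22×0.7408 = 1.2517
E(R_P) = R_f + β_P × MRP = 1.44% + 1.2517 × 5.14% = 7.87%

7.87%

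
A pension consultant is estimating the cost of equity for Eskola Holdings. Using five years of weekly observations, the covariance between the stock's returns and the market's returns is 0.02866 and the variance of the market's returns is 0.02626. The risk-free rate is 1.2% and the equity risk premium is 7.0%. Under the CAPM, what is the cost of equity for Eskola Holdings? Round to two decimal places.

β = Cov(R_i, R_m) / Var(R_m) = 0.02866 / 0.02626 = 1.0914
E(R) = R_f + β × MRP = 1.2% + 1.0914 × 7.0% = 8.84%

8.84%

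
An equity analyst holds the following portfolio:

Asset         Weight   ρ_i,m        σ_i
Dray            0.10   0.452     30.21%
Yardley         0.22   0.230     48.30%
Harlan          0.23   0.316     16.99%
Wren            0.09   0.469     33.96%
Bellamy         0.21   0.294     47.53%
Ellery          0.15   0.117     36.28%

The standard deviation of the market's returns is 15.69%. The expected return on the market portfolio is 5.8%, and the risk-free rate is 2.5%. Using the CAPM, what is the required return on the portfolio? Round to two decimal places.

4.61%

β_Dray = 0.452 × 30.21% / 15.69% = 0.8703
β_Yardley = 0.230 × 48.30% / 15.69% = 0.7080
β_Harlan = 0.316 × 16.99% / 15.69% = 0.3422
β_Wren = 0.469 × 33.96% / 15.69% = 1.0151
β_Bellamy = 0.294 × 47.53% / 15.69% = 0.8906
β_Ellery = 0.117 × 36.28% / 15.69% = 0.2705
β_P = Σ w_i β_i = 0.10×0.8703 + 0.22×0.7080 + 0.23×0.3422 + 0.09×1.0151 + 0.21×0.8906 + 0.15×0.2705 = 0.6405
MRP = 5.8% − 2.5% = 3.30%
E(R_P) = R_f + β_P × MRP = 2.5% + 0.6405 × 3.3% = 4.61%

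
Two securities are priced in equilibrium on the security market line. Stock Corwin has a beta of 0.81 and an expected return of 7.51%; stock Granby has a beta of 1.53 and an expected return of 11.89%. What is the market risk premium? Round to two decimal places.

Both satisfy E(R) = R_f + β·MRP, so the slope of the SML is
MRP = (11.89% − 7.51%) / (1.53 − 0.81) = 4.38% / 0.72 = 6.0833%

6.08%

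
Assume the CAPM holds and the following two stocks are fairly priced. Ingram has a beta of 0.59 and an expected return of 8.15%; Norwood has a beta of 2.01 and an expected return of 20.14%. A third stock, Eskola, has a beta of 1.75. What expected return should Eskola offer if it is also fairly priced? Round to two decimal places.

17.94%

MRP (SML slope) = (20.14% − 8.15%) / (2.01 − 0.59) = 11.99% / 1.42 = 8.4437%
R_f (intercept) = 8.15% − 0.59 × 8.4437% = 3.1682%
E(R_Eskola) = R_f + β × MRP = 3.1682% + 1.75 × 8.4437% = 17.94%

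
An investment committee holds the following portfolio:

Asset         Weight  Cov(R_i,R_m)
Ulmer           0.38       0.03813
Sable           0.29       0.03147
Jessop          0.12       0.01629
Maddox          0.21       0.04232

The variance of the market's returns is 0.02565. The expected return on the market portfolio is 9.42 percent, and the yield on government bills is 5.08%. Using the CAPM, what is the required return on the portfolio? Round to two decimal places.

10.91%

β_Ulmer = 0.03813 / 0.02565 = 1.4865
β_Sable = 0.03147 / 0.02565 = 1.2269
β_Jessop = 0.01629 / 0.02565 = 0.6351
β_Maddox = 0.04232 / 0.02565 = 1.6499
β_P = Σ w_i β_i = 0.38×1.4865 + 0.29×1.2269 + 0.12×0.6351 + 0.21×1.6499 = 1.3434
MRP = 9.42% − 5.08% = 4.34%
E(R_P) = R_f + β_P × MRP = 5.08% + 1.3434 × 4.34% = 10.91%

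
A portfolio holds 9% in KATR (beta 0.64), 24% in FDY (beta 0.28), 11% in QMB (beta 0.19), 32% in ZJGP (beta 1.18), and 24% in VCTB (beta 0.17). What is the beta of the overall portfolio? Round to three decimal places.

0.564

β_P = Σ w_i β_i = 0.09×0.64 + 0.24×0.28 + 0.11×0.19 + 0.32×1.18 + 0.24×0.17 = 0.5641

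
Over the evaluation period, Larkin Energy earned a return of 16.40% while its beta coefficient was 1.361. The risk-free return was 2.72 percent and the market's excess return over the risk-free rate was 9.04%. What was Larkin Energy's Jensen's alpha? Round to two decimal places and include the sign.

+1.38%

CAPM benchmark = R_f + β(R_m − R_f) = 2.72% + 1.361 × 9.04% = 15.02344%
α = actual − benchmark = 16.40% − 15.02344% = +1.38%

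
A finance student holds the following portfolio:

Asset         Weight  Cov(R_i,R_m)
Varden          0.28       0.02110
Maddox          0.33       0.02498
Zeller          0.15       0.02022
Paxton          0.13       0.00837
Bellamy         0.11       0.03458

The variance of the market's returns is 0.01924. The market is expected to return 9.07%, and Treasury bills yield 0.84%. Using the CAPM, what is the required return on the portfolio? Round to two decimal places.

10.28%

β_Varden = 0.02110 / 0.01924 = 1.0967
β_Maddox = 0.02498 / 0.01924 = 1.2983
β_Zeller = 0.02022 / 0.01924 = 1.0509
β_Paxton = 0.00837 / 0.01924 = 0.4350
β_Bellamy = 0.03458 / 0.01924 = 1.7973
β_P = Σ w_i β_i = 0.28×1.0967 + 0.33×1.2983 + 0.15×1.0509 + 0.13×0.4350 + 0.11×1.7973 = 1.1474
MRP = 9.07% − 0.84% = 8.23%
E(R_P) = R_f + β_P × MRP = 0.84% + 1.1474 × 8.23% = 10.28%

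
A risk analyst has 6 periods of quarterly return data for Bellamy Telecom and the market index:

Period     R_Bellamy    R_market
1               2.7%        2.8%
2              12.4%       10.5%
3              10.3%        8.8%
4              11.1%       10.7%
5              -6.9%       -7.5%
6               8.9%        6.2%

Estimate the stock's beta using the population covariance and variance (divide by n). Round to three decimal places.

1.053

Mean R_i = (2.7 + 12.4 + 10.3 + 11.1 − 6.9 + 8.9) / 6 = 6.4167%
Mean R_m = (2.8 + 10.5 + 8.8 + 10.7 − 7.5 + 6.2) / 6 = 5.2500%
Σ(R_i − R̄_i)(R_m − R̄_m) = 251.9750  ⇒  Cov = 251.9750 / 6 = 41.9958
Σ(R_m − R̄_m)² = 239.3350  ⇒  Var(R_m) = 239.3350 / 6 = 39.8892
β = Cov / Var(R_m) = 41.9958 / 39.8892 = 1.0528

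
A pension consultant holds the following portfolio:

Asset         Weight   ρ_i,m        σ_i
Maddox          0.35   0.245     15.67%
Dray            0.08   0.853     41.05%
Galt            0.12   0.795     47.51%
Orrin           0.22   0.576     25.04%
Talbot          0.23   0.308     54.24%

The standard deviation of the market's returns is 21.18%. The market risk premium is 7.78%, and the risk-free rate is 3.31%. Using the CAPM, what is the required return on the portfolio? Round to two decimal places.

β_Maddox = 0.245 × 15.67% / 21.18% = 0.1813
β_Dray = 0.853 × 41.05% / 21.18% = 1.6532
β_Galt = 0.795 × 47.51% / 21.18% = 1.7833
β_Orrin = 0.576 × 25.04% / 21.18% = 0.6810
β_Talbot = 0.308 × 54.24% / 21.18% = 0.7888
β_P = Σ w_i β_i = 0.35×0.1813 + 0.08×1.6532 + 0.12×1.7833 + 0.22×0.6810 + 0.23×0.7888 = 0.7410
E(R_P) = R_f + β_P × MRP = 3.31% + 0.7410 × 7.78% = 9.07%

9.07%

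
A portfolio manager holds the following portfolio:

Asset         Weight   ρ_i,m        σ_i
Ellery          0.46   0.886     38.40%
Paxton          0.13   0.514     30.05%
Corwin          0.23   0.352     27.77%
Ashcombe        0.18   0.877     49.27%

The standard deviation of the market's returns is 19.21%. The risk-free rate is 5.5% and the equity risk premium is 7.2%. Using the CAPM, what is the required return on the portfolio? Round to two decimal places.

β_Ellery = 0.886 × 38.40% / 19.21% = 1.7711
β_Paxton = 0.514 × 30.05% / 19.21% = 0.8040
β_Corwin = 0.352 × 27.77% / 19.21% = 0.5089
β_Ashcombe = 0.877 × 49.27% / 19.21% = 2.2493
β_P = Σ w_i β_i = 0.46×1.7711 + 0.13×0.8040 + 0.23×0.5089 + 0.18×2.2493 = 1.4411
E(R_P) = R_f + β_P × MRP = 5.5% + 1.4411 × 7.2% = 15.88%

15.88%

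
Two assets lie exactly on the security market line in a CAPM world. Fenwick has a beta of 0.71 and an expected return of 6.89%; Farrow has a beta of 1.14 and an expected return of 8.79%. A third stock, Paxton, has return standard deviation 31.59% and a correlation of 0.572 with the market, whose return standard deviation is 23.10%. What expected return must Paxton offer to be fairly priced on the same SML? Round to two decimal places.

7.21%

MRP = (8.79% − 6.89%) / (1.14 − 0.71) = 4.4186%
R_f = 6.89% − 0.71 × 4.4186% = 3.7528%
β_Paxton = ρ·σ_i/σ_m = 0.572 × 31.59 / 23.10 = 0.7822
E(R_Paxton) = R_f + β × MRP = 3.7528% + 0.7822 × 4.4186% = 7.21%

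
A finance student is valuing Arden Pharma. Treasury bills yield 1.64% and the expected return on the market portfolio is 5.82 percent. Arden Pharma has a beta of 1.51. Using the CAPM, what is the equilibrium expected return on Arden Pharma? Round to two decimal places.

7.95%

Market risk premium = E(R_m) − R_f = 5.82% − 1.64% = 4.18%
E(R) = R_f + β × MRP = 1.64% + 1.51 × 4.18% = 7.95%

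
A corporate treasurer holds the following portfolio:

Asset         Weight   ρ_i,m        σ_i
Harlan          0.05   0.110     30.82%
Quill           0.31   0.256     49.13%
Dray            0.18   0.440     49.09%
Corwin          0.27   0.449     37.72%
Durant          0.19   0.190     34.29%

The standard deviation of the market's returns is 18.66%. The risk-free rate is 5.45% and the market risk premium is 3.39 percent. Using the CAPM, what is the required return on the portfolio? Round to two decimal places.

7.95%

β_Harlan = 0.110 × 30.82% / 18.66% = 0.1817
β_Quill = 0.256 × 49.13% / 18.66% = 0.6740
β_Dray = 0.440 × 49.09% / 18.66% = 1.1575
β_Corwin = 0.449 × 37.72% / 18.66% = 0.9076
β_Durant = 0.190 × 34.29% / 18.66% = 0.3491
β_P = Σ w_i β_i = 0.05×0.1817 + 0.31×0.6740 + 0.18×1.1575 + 0.27×0.9076 + 0.19×0.3491 = 0.7378
E(R_P) = R_f + β_P × MRP = 5.45% + 0.7378 × 3.39% = 7.95%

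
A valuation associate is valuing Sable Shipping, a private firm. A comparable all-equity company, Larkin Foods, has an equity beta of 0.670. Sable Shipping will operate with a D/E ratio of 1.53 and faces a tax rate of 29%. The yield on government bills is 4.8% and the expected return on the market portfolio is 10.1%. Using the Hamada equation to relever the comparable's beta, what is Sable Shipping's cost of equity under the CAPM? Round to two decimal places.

β_L = β_U × [1 + (1 − t)(D/E)] = 0.670 × [1 + (1 − 0.29) × 1.53]
    = 0.670 × [1 + 0.71 × 1.53] = 0.670 × 2.0863 = 1.3978
MRP = 10.1% − 4.8% = 5.30%
E(R) = R_f + β_L × MRP = 4.8% + 1.3978 × 5.3% = 12.21%

12.21%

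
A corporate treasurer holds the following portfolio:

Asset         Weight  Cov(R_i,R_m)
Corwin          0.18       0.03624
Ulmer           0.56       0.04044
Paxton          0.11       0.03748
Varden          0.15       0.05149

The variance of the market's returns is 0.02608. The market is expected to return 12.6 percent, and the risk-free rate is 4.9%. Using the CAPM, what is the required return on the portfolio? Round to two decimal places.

β_Corwin = 0.03624 / 0.02608 = 1.3896
β_Ulmer = 0.04044 / 0.02608 = 1.5506
β_Paxton = 0.03748 / 0.02608 = 1.4371
β_Varden = 0.05149 / 0.02608 = 1.9743
β_P = Σ w_i β_i = 0.18×1.3896 + 0.56×1.5506 + 0.11×1.4371 + 0.15×1.9743 = 1.5727
MRP = 12.6% − 4.9% = 7.70%
E(R_P) = R_f + β_P × MRP = 4.9% + 1.5727 × 7.7% = 17.01%

17.01%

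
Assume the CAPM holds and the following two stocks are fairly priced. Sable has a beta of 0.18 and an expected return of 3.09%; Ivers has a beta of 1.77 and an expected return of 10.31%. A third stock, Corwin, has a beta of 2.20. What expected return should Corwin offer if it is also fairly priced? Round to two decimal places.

12.26%

MRP (SML slope) = (10.31% − 3.09%) / (1.77 − 0.18) = 7.22% / 1.59 = 4.5409%
R_f (intercept) = 3.09% − 0.18 × 4.5409% = 2.2726%
E(R_Corwin) = R_f + β × MRP = 2.2726% + 2.20 × 4.5409% = 12.26%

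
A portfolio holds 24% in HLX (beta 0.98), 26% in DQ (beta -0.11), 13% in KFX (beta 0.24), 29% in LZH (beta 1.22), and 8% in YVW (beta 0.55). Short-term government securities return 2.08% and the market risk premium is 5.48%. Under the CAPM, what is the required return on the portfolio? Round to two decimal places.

β_P = Σ w_i β_i = 0.24×0.98 + 0.26×-0.11 + 0.13×0.24 + 0.29×1.22 + 0.08×0.55 = 0.6356
E(R_P) = R_f + β_P × MRP = 2.08% + 0.6356 × 5.48% = 5.56%

5.56%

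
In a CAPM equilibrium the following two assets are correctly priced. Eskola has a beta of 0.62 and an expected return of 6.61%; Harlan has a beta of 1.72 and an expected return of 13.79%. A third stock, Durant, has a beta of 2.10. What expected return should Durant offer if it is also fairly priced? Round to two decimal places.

MRP (SML slope) = (13.79% − 6.61%) / (1.72 − 0.62) = 7.18% / 1.10 = 6.5273%
R_f (intercept) = 6.61% − 0.62 × 6.5273% = 2.5631%
E(R_Durant) = R_f + β × MRP = 2.5631% + 2.10 × 6.5273% = 16.27%

16.27%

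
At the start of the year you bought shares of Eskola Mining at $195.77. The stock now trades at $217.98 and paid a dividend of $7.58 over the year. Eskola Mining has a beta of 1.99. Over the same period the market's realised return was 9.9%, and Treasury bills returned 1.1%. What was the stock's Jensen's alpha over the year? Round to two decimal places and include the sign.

Realised HPR = (P1 + D1 − P0) / P0 = (217.98 + 7.58 − 195.77) / 195.77 = 29.79 / 195.77 = 15.2168%
MRP = 9.9% − 1.1% = 8.80%
CAPM required = R_f + β·MRP = 1.1% + 1.99 × 8.8% = 18.6120%
α = realised − required = 15.2168% − 18.6120% = -3.40%

-3.40%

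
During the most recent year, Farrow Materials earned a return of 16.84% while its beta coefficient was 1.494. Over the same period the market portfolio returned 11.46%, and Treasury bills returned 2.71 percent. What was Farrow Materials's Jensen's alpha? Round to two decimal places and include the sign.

+1.06%

Market excess return = 11.46% − 2.71% = 8.75%
CAPM benchmark = R_f + β(R_m − R_f) = 2.71% + 1.494 × 8.75% = 15.78250%
α = actual − benchmark = 16.84% − 15.78250% = +1.06%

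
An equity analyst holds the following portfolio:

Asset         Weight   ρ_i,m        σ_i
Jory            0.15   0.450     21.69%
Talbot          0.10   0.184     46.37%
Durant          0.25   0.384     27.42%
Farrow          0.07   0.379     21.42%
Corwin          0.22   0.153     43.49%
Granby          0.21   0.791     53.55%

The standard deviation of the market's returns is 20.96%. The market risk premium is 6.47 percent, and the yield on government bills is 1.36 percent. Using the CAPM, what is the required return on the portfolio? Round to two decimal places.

β_Jory = 0.450 × 21.69% / 20.96% = 0.4657
β_Talbot = 0.184 × 46.37% / 20.96% = 0.4071
β_Durant = 0.384 × 27.42% / 20.96% = 0.5024
β_Farrow = 0.379 × 21.42% / 20.96% = 0.3873
β_Corwin = 0.153 × 43.49% / 20.96% = 0.3175
β_Granby = 0.791 × 53.55% / 20.96% = 2.0209
β_P = Σ w_i β_i = 0.15×0.4657 + 0.10×0.4071 + 0.25×0.5024 + 0.07×0.3873 + 0.22×0.3175 + 0.21×2.0209 = 0.7575
E(R_P) = R_f + β_P × MRP = 1.36% + 0.7575 × 6.47% = 6.26%

6.26%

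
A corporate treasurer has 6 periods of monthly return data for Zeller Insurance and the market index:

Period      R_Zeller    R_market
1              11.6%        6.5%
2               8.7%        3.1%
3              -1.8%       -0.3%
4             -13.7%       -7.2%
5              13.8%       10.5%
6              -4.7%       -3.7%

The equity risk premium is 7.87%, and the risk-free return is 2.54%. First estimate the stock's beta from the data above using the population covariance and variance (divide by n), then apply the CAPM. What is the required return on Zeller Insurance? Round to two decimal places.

Mean R_i = (11.6 + 8.7 − 1.8 − 13.7 + 13.8 − 4.7) / 6 = 2.3167%
Mean R_m = (6.5 + 3.1 − 0.3 − 7.2 + 10.5 − 3.7) / 6 = 1.4833%
Σ(R_i − R̄_i)(R_m − R̄_m) = 343.2217  ⇒  Cov = 343.2217 / 6 = 57.2036
Σ(R_m − R̄_m)² = 214.5283  ⇒  Var(R_m) = 214.5283 / 6 = 35.7547
β = Cov / Var(R_m) = 57.2036 / 35.7547 = 1.5999
E(R) = R_f + β × MRP = 2.54% + 1.5999 × 7.87% = 15.13%

15.13%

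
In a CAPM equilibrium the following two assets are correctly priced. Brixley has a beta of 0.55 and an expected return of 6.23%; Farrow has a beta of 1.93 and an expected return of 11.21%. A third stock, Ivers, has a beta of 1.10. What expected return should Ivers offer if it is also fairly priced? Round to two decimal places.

MRP (SML slope) = (11.21% − 6.23%) / (1.93 − 0.55) = 4.98% / 1.38 = 3.6087%
R_f (intercept) = 6.23% − 0.55 × 3.6087% = 4.2452%
E(R_Ivers) = R_f + β × MRP = 4.2452% + 1.10 × 3.6087% = 8.21%

8.21%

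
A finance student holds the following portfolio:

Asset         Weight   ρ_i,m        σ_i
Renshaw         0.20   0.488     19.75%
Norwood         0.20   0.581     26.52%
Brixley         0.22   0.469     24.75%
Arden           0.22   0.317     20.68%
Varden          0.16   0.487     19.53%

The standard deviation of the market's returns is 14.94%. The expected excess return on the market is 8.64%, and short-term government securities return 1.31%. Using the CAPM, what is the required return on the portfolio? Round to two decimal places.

β_Renshaw = 0.488 × 19.75% / 14.94% = 0.6451
β_Norwood = 0.581 × 26.52% / 14.94% = 1.0313
β_Brixley = 0.469 × 24.75% / 14.94% = 0.7770
β_Arden = 0.317 × 20.68% / 14.94% = 0.4388
β_Varden = 0.487 × 19.53% / 14.94% = 0.6366
β_P = Σ w_i β_i = 0.20×0.6451 + 0.20×1.0313 + 0.22×0.7770 + 0.22×0.4388 + 0.16×0.6366 = 0.7046
E(R_P) = R_f + β_P × MRP = 1.31% + 0.7046 × 8.64% = 7.40%

7.40%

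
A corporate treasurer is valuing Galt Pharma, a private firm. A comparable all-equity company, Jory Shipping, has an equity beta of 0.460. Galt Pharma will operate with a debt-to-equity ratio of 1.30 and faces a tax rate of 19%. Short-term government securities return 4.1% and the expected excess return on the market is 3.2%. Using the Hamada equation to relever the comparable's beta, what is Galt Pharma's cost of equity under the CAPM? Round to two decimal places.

7.12%

β_L = β_U × [1 + (1 − t)(D/E)] = 0.460 × [1 + (1 − 0.19) × 1.30]
    = 0.460 × [1 + 0.81 × 1.30] = 0.460 × 2.0530 = 0.9444
E(R) = R_f + β_L × MRP = 4.1% + 0.9444 × 3.2% = 7.12%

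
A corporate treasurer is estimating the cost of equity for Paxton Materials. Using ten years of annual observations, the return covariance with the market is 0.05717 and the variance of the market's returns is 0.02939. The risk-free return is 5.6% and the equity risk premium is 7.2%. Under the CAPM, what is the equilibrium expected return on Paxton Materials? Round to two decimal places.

19.61%

β = Cov(R_i, R_m) / Var(R_m) = 0.05717 / 0.02939 = 1.9452
E(R) = R_f + β × MRP = 5.6% + 1.9452 × 7.2% = 19.61%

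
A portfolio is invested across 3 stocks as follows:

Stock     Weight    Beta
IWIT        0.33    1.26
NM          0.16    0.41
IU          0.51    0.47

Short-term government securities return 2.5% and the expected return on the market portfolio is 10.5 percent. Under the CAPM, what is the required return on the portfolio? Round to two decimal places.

β_P = Σ w_i β_i = 0.33×1.26 + 0.16×0.41 + 0.51×0.47 = 0.7211
MRP = 10.5% − 2.5% = 8.00%
E(R_P) = R_f + β_P × MRP = 2.5% + 0.7211 × 8.0% = 8.27%

8.27%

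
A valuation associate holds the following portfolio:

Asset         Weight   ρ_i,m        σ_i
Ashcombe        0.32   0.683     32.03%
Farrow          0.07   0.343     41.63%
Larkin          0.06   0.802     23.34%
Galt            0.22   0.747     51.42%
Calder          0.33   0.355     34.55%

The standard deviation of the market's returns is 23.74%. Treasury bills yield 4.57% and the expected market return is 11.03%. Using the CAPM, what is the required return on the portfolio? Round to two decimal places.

β_Ashcombe = 0.683 × 32.03% / 23.74% = 0.9215
β_Farrow = 0.343 × 41.63% / 23.74% = 0.6015
β_Larkin = 0.802 × 23.34% / 23.74% = 0.7885
β_Galt = 0.747 × 51.42% / 23.74% = 1.6180
β_Calder = 0.355 × 34.55% / 23.74% = 0.5166
β_P = Σ w_i β_i = 0.32×0.9215 + 0.07×0.6015 + 0.06×0.7885 + 0.22×1.6180 + 0.33×0.5166 = 0.9107
MRP = 11.03% − 4.57% = 6.46%
E(R_P) = R_f + β_P × MRP = 4.57% + 0.9107 × 6.46% = 10.45%

10.45%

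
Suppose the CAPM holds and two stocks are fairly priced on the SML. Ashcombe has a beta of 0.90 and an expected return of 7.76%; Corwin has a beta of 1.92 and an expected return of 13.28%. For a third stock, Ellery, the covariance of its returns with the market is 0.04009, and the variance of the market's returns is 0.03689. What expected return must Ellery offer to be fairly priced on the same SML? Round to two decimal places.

MRP = (13.28% − 7.76%) / (1.92 − 0.90) = 5.4118%
R_f = 7.76% − 0.90 × 5.4118% = 2.8894%
β_Ellery = Cov / Var(R_m) = 0.04009 / 0.03689 = 1.0867
E(R_Ellery) = R_f + β × MRP = 2.8894% + 1.0867 × 5.4118% = 8.77%

8.77%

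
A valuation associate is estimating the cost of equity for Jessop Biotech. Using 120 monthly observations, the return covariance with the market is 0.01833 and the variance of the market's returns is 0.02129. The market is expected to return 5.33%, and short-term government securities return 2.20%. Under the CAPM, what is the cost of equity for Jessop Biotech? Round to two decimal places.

4.89%

β = Cov(R_i, R_m) / Var(R_m) = 0.01833 / 0.02129 = 0.8610
MRP = 5.33% − 2.20% = 3.13%
E(R) = R_f + β × MRP = 2.20% + 0.8610 × 3.13% = 4.89%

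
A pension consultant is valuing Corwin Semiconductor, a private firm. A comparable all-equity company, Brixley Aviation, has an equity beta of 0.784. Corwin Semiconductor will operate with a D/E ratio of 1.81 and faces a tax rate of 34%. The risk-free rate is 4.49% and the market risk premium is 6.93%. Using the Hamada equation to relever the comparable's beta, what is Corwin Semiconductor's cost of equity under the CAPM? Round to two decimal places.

β_L = β_U × [1 + (1 − t)(D/E)] = 0.784 × [1 + (1 − 0.34) × 1.81]
    = 0.784 × [1 + 0.66 × 1.81] = 0.784 × 2.1946 = 1.7206
E(R) = R_f + β_L × MRP = 4.49% + 1.7206 × 6.93% = 16.41%

16.41%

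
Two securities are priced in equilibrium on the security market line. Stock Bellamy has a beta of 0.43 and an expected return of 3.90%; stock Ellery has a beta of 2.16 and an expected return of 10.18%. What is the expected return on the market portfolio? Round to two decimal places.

Both satisfy E(R) = R_f + β·MRP, so the slope of the SML is
MRP = (10.18% − 3.90%) / (2.16 − 0.43) = 6.28% / 1.73 = 3.6301%
R_f = E(R_Bellamy) − β_Bellamy·MRP = 3.90% − 0.43 × 3.6301% = 2.3391%
E(R_m) = R_f + MRP = 2.3391% + 3.6301% = 5.97%

5.97%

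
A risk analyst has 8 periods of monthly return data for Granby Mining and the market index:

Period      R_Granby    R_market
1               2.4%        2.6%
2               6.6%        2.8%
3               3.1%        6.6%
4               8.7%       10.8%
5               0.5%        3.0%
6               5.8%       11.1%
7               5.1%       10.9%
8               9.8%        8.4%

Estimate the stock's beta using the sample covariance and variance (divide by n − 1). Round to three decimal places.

Mean R_i = (2.4 + 6.6 + 3.1 + 8.7 + 0.5 + 5.8 + 5.1 + 9.8) / 8 = 5.2500%
Mean R_m = (2.6 + 2.8 + 6.6 + 10.8 + 3.0 + 11.1 + 10.9 + 8.4) / 8 = 7.0250%
Σ(R_i − R̄_i)(R_m − R̄_m) = 47.8800  ⇒  Cov = 47.8800 / 7 = 6.8400
Σ(R_m − R̄_m)² = 101.5750  ⇒  Var(R_m) = 101.5750 / 7 = 14.5107
β = Cov / Var(R_m) = 6.8400 / 14.5107 = 0.4714

0.471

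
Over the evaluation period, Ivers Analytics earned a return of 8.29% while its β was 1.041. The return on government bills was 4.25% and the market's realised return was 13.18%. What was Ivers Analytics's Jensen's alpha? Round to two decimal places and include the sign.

-5.26%

Market excess return = 13.18% − 4.25% = 8.93%
CAPM benchmark = R_f + β(R_m − R_f) = 4.25% + 1.041 × 8.93% = 13.54613%
α = actual − benchmark = 8.29% − 13.54613% = -5.26%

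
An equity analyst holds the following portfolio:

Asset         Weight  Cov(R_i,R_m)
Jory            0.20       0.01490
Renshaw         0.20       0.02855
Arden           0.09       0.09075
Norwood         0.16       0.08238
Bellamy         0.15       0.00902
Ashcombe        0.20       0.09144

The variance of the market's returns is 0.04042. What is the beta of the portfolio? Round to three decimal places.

1.229

β_Jory = 0.01490 / 0.04042 = 0.3686
β_Renshaw = 0.02855 / 0.04042 = 0.7063
β_Arden = 0.09075 / 0.04042 = 2.2452
β_Norwood = 0.08238 / 0.04042 = 2.0381
β_Bellamy = 0.00902 / 0.04042 = 0.2232
β_Ashcombe = 0.09144 / 0.04042 = 2.2622
β_P = Σ w_i β_i = 0.20×0.3686 + 0.20×0.7063 + 0.09×2.2452 + 0.16×2.0381 + 0.15×0.2232 + 0.20×2.2622 = 1.2291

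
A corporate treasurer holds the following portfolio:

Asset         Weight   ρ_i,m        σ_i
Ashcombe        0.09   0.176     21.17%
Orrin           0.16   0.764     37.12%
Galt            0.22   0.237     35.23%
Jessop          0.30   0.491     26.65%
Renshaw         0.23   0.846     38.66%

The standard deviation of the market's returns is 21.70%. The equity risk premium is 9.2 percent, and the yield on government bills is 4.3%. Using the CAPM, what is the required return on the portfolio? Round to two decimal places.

β_Ashcombe = 0.176 × 21.17% / 21.70% = 0.1717
β_Orrin = 0.764 × 37.12% / 21.70% = 1.3069
β_Galt = 0.237 × 35.23% / 21.70% = 0.3848
β_Jessop = 0.491 × 26.65% / 21.70% = 0.6030
β_Renshaw = 0.846 × 38.66% / 21.70% = 1.5072
β_P = Σ w_i β_i = 0.09×0.1717 + 0.16×1.3069 + 0.22×0.3848 + 0.30×0.6030 + 0.23×1.5072 = 0.8368
E(R_P) = R_f + β_P × MRP = 4.3% + 0.8368 × 9.2% = 12.00%

12.00%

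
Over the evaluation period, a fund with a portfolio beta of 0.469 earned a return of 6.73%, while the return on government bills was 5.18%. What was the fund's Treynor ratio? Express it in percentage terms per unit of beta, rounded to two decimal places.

Treynor = (R_P − R_f) / β_P = (6.73% − 5.18%) / 0.4690 = 1.55% / 0.4690 = 3.30%

3.30%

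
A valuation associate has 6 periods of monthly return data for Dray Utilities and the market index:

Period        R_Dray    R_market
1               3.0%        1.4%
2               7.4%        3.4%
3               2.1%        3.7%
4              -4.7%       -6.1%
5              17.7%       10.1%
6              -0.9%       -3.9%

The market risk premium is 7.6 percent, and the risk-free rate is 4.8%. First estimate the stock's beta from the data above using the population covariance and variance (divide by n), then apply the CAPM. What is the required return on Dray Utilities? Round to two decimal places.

14.35%

Mean R_i = (3.0 + 7.4 + 2.1 − 4.7 + 17.7 − 0.9) / 6 = 4.1000%
Mean R_m = (1.4 + 3.4 + 3.7 − 6.1 + 10.1 − 3.9) / 6 = 1.4333%
Σ(R_i − R̄_i)(R_m − R̄_m) = 212.8200  ⇒  Cov = 212.8200 / 6 = 35.4700
Σ(R_m − R̄_m)² = 169.3133  ⇒  Var(R_m) = 169.3133 / 6 = 28.2189
β = Cov / Var(R_m) = 35.4700 / 28.2189 = 1.2570
E(R) = R_f + β × MRP = 4.8% + 1.2570 × 7.6% = 14.35%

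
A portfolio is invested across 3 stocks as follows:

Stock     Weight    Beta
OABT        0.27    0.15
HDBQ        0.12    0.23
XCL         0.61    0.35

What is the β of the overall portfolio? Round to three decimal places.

β_P = Σ w_i β_i = 0.27×0.15 + 0.12×0.23 + 0.61×0.35 = 0.2816

0.282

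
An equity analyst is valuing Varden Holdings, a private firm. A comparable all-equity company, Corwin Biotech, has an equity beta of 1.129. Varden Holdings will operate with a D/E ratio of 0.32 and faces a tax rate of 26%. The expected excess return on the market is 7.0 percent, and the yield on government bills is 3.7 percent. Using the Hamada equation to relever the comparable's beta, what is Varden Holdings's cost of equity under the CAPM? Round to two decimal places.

β_L = β_U × [1 + (1 − t)(D/E)] = 1.129 × [1 + (1 − 0.26) × 0.32]
    = 1.129 × [1 + 0.74 × 0.32] = 1.129 × 1.2368 = 1.3963
E(R) = R_f + β_L × MRP = 3.7% + 1.3963 × 7.0% = 13.47%

13.47%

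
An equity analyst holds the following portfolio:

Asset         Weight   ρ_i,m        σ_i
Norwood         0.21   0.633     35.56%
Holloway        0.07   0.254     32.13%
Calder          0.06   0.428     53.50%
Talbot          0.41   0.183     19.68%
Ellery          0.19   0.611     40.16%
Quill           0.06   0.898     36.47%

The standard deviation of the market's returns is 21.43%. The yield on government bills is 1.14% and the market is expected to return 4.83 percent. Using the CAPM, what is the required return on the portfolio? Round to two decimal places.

3.68%

β_Norwood = 0.633 × 35.56% / 21.43% = 1.0504
β_Holloway = 0.254 × 32.13% / 21.43% = 0.3808
β_Calder = 0.428 × 53.50% / 21.43% = 1.0685
β_Talbot = 0.183 × 19.68% / 21.43% = 0.1681
β_Ellery = 0.611 × 40.16% / 21.43% = 1.1450
β_Quill = 0.898 × 36.47% / 21.43% = 1.5282
β_P = Σ w_i β_i = 0.21×1.0504 + 0.07×0.3808 + 0.06×1.0685 + 0.41×0.1681 + 0.19×1.1450 + 0.06×1.5282 = 0.6895
MRP = 4.83% − 1.14% = 3.69%
E(R_P) = R_f + β_P × MRP = 1.14% + 0.6895 × 3.69% = 3.68%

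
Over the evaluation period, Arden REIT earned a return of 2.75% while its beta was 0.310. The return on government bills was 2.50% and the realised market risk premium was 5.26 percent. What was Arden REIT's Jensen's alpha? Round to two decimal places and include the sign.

CAPM benchmark = R_f + β(R_m − R_f) = 2.50% + 0.310 × 5.26% = 4.13060%
α = actual − benchmark = 2.75% − 4.13060% = -1.38%

-1.38%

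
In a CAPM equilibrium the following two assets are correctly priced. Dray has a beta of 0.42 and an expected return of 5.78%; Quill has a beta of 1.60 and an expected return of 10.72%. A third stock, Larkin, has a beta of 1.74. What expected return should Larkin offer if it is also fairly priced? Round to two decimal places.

MRP (SML slope) = (10.72% − 5.78%) / (1.60 − 0.42) = 4.94% / 1.18 = 4.1864%
R_f (intercept) = 5.78% − 0.42 × 4.1864% = 4.0217%
E(R_Larkin) = R_f + β × MRP = 4.0217% + 1.74 × 4.1864% = 11.31%

11.31%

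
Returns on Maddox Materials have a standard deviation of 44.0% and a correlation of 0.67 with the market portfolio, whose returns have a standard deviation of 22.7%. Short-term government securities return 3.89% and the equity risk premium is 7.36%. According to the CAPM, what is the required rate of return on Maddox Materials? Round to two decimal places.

β = ρ × σ_i / σ_m = 0.67 × 44.0% / 22.7% = 1.2987
E(R) = 3.89% + 1.2987 × 7.36% = 13.45%

13.45%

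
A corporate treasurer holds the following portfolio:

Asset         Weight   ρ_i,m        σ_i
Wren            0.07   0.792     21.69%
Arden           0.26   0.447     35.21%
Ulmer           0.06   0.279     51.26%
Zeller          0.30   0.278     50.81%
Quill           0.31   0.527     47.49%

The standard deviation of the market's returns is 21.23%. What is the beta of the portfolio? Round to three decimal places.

β_Wren = 0.792 × 21.69% / 21.23% = 0.8092
β_Arden = 0.447 × 35.21% / 21.23% = 0.7414
β_Ulmer = 0.279 × 51.26% / 21.23% = 0.6736
β_Zeller = 0.278 × 50.81% / 21.23% = 0.6653
β_Quill = 0.527 × 47.49% / 21.23% = 1.1789
β_P = Σ w_i β_i = 0.07×0.8092 + 0.26×0.7414 + 0.06×0.6736 + 0.30×0.6653 + 0.31×1.1789 = 0.8549

0.855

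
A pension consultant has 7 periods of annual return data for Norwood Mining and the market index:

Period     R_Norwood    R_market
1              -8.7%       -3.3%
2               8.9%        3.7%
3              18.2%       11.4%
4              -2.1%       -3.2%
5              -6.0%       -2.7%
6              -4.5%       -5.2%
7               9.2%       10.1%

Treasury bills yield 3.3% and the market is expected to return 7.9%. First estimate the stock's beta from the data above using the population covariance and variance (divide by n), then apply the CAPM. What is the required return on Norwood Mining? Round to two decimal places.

9.53%

Mean R_i = (-8.7 + 8.9 + 18.2 − 2.1 − 6.0 − 4.5 + 9.2) / 7 = 2.1429%
Mean R_m = (-3.3 + 3.7 + 11.4 − 3.2 − 2.7 − 5.2 + 10.1) / 7 = 1.5429%
Σ(R_i − R̄_i)(R_m − R̄_m) = 385.2171  ⇒  Cov = 385.2171 / 7 = 55.0310
Σ(R_m − R̄_m)² = 284.4571  ⇒  Var(R_m) = 284.4571 / 7 = 40.6367
β = Cov / Var(R_m) = 55.0310 / 40.6367 = 1.3542
MRP = 7.9% − 3.3% = 4.60%
E(R) = R_f + β × MRP = 3.3% + 1.3542 × 4.6% = 9.53%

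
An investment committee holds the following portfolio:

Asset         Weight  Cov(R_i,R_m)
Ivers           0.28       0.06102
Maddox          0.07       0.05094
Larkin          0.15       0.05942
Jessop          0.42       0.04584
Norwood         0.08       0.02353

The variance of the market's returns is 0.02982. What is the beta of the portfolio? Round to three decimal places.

1.700

β_Ivers = 0.06102 / 0.02982 = 2.0463
β_Maddox = 0.05094 / 0.02982 = 1.7082
β_Larkin = 0.05942 / 0.02982 = 1.9926
β_Jessop = 0.04584 / 0.02982 = 1.5372
β_Norwood = 0.02353 / 0.02982 = 0.7891
β_P = Σ w_i β_i = 0.28×2.0463 + 0.07×1.7082 + 0.15×1.9926 + 0.42×1.5372 + 0.08×0.7891 = 1.7002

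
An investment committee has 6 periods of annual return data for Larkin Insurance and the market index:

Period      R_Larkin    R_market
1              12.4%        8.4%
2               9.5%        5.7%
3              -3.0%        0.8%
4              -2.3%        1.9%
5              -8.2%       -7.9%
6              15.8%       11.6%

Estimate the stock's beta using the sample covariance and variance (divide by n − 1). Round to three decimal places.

1.353

Mean R_i = (12.4 + 9.5 − 3.0 − 2.3 − 8.2 + 15.8) / 6 = 4.0333%
Mean R_m = (8.4 + 5.7 + 0.8 + 1.9 − 7.9 + 11.6) / 6 = 3.4167%
Σ(R_i − R̄_i)(R_m − R̄_m) = 316.9167  ⇒  Cov = 316.9167 / 5 = 63.3833
Σ(R_m − R̄_m)² = 234.2283  ⇒  Var(R_m) = 234.2283 / 5 = 46.8457
β = Cov / Var(R_m) = 63.3833 / 46.8457 = 1.3530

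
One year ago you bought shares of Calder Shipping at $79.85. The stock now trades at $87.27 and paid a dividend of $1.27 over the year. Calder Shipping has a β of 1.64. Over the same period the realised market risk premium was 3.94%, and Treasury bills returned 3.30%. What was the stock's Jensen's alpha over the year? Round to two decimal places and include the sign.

Realised HPR = (P1 + D1 − P0) / P0 = (87.27 + 1.27 − 79.85) / 79.85 = 8.69 / 79.85 = 10.8829%
CAPM required = R_f + β·MRP = 3.30% + 1.64 × 3.94% = 9.7616%
α = realised − required = 10.8829% − 9.7616% = +1.12%

+1.12%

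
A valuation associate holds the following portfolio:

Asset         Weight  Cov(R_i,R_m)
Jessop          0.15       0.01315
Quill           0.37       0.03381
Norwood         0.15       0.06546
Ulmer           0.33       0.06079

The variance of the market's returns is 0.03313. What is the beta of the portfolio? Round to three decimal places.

1.339

β_Jessop = 0.01315 / 0.03313 = 0.3969
β_Quill = 0.03381 / 0.03313 = 1.0205
β_Norwood = 0.06546 / 0.03313 = 1.9759
β_Ulmer = 0.06079 / 0.03313 = 1.8349
β_P = Σ w_i β_i = 0.15×0.3969 + 0.37×1.0205 + 0.15×1.9759 + 0.33×1.8349 = 1.3390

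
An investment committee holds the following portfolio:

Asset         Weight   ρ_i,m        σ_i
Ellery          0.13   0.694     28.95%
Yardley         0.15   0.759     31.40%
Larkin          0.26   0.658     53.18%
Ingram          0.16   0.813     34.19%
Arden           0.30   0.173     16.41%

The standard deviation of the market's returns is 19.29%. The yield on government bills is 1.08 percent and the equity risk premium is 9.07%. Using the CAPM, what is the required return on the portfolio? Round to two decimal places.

β_Ellery = 0.694 × 28.95% / 19.29% = 1.0415
β_Yardley = 0.759 × 31.40% / 19.29% = 1.2355
β_Larkin = 0.658 × 53.18% / 19.29% = 1.8140
β_Ingram = 0.813 × 34.19% / 19.29% = 1.4410
β_Arden = 0.173 × 16.41% / 19.29% = 0.1472
β_P = Σ w_i β_i = 0.13×1.0415 + 0.15×1.2355 + 0.26×1.8140 + 0.16×1.4410 + 0.30×0.1472 = 1.0671
E(R_P) = R_f + β_P × MRP = 1.08% + 1.0671 × 9.07% = 10.76%

10.76%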